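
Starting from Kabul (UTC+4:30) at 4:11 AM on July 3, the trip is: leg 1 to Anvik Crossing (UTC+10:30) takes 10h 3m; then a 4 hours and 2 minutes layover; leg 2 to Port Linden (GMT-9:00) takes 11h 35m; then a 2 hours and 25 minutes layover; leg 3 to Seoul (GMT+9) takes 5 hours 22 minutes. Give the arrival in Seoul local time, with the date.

Convert departure to UTC: 4:11 AM − 4:30 = 11:41 PM UTC on Jul 2.
Add 10 hours 3 minutes leg 1 → 9:44 AM UTC (Jul 3).
Add 4 hours 2 minutes layover in Anvik Crossing → 1:46 PM UTC.
Add 11 hours and 35 minutes leg 2 → 1:21 AM UTC (Jul 4).
Add 2 hours 25 minutes layover in Port Linden → 3:46 AM UTC.
Add 5 hours 22 minutes leg 3 → 9:08 AM UTC.
Seoul is UTC+9:00, so local arrival = 9:08 AM + 9:00 = 6:08 PM on Jul 4.

6:08 PM on July 4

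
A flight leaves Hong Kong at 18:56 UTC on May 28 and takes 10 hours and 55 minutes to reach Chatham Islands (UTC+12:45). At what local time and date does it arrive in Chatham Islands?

18:36 on May 29

Departure is given in UTC: 18:56 on May 28.
Add 10 hours 55 minutes → 05:51 UTC (May 29).
Chatham Islands is UTC+12:45: 05:51 + 12:45 = 18:36 on May 29.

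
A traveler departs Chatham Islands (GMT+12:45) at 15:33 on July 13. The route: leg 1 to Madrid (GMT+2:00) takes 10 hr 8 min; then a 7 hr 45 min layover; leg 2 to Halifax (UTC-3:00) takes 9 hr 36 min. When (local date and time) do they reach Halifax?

Convert departure to UTC: 15:33 − 12:45 = 02:48 UTC on Jul 13.
Add 10 hours 8 minutes leg 1 → 12:56 UTC.
Add 7 hours and 45 minutes layover in Madrid → 20:41 UTC.
Add 9 hours 36 minutes leg 2 → 06:17 UTC (Jul 14).
Halifax is UTC−3:00, so local arrival = 06:17 − 3:00 = 03:17 on Jul 14.

03:17 on July 14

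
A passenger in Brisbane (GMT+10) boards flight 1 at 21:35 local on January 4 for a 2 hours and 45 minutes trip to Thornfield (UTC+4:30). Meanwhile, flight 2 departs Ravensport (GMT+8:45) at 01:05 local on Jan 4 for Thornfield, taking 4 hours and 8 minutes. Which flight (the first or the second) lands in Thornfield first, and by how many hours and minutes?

Flight 1 in UTC: 21:35 − 10:00 = 11:35 on Jan 4.
+2 hours 45 minutes → arrive 14:20 UTC on Jan 4.
Flight 2 in UTC: 01:05 − 8:45 = 16:20 on Jan 3.
+4 hours 8 minutes → arrive 20:28 UTC on Jan 3.
Flight 2 lands earlier by 17 hours 52 minutes.

the second, by 17 hours 52 minutes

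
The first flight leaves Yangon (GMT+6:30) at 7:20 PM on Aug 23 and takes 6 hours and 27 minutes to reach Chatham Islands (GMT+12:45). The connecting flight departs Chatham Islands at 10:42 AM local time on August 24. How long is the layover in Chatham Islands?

Convert departure to UTC: 7:20 PM − 6:30 = 12:50 PM UTC on Aug 23.
Add 6 hours and 27 minutes flight time → 7:17 PM UTC.
Chatham Islands is UTC+12:45, so local arrival = 7:17 PM + 12:45 = 8:02 AM on Aug 24.
Layover = 10:42 AM − 8:02 AM = 2 hours 40 minutes.

2 hours 40 minutes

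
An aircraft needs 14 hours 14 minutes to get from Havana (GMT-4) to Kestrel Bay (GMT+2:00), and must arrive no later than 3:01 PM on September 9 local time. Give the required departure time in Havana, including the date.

6:47 PM on September 8

Target arrival in UTC: 3:01 PM − 2:00 = 1:01 PM on Sep 9.
Subtract 14 hours and 14 minutes → departure 10:47 PM UTC on Sep 8.
Havana is UTC−4:00: 10:47 PM − 4:00 = 6:47 PM on Sep 8.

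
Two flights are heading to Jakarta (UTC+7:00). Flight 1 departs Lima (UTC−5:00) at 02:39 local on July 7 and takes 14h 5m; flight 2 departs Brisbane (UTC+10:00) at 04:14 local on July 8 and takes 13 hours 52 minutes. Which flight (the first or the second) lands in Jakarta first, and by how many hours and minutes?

Flight 1 in UTC: 02:39 + 5:00 = 07:39 on Jul 7.
+14 hours and 5 minutes → arrive 21:44 UTC on Jul 7.
Flight 2 in UTC: 04:14 − 10:00 = 18:14 on Jul 7.
+13 hours 52 minutes → arrive 08:06 UTC on Jul 8.
Flight 1 lands earlier by 10 hours 22 minutes.

the first, by 10 hours 22 minutes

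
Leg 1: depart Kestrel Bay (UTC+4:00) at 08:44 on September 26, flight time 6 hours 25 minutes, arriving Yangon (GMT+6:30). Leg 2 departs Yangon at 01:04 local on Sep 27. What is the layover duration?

7 hours 25 minutes

Convert departure to UTC: 08:44 − 4:00 = 04:44 UTC on Sep 26.
Add 6 hours and 25 minutes flight time → 11:09 UTC.
Yangon is UTC+6:30, so local arrival = 11:09 + 6:30 = 17:39 on Sep 26.
Layover = 01:04 − 17:39 (+1 day) = 7 hours 25 minutes.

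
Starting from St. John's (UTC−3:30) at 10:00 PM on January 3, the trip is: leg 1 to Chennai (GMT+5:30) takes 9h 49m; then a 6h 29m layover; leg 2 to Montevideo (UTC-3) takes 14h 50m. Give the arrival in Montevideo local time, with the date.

5:38 AM on Jan 5

Convert departure to UTC: 10:00 PM + 3:30 = 1:30 AM UTC on Jan 4.
Add 9 hours and 49 minutes leg 1 → 11:19 AM UTC.
Add 6 hours and 29 minutes layover in Chennai → 5:48 PM UTC.
Add 14 hours 50 minutes leg 2 → 8:38 AM UTC (Jan 5).
Montevideo is UTC−3:00, so local arrival = 8:38 AM − 3:00 = 5:38 AM on Jan 5.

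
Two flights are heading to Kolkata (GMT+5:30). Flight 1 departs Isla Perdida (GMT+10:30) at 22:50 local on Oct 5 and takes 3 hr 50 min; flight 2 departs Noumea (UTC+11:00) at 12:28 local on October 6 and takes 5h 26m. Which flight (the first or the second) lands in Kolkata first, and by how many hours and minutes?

Flight 1 in UTC: 22:50 − 10:30 = 12:20 on Oct 5.
+3 hours 50 minutes → arrive 16:10 UTC on Oct 5.
Flight 2 in UTC: 12:28 − 11:00 = 01:28 on Oct 6.
+5 hours and 26 minutes → arrive 06:54 UTC on Oct 6.
Flight 1 lands earlier by 14 hours 44 minutes.

the first, by 14 hours 44 minutes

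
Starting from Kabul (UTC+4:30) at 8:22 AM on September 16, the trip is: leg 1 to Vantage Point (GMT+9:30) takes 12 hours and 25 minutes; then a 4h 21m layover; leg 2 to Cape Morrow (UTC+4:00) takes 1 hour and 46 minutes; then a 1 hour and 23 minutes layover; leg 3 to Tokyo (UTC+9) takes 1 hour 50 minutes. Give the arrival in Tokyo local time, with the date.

10:37 AM on September 17

Convert departure to UTC: 8:22 AM − 4:30 = 3:52 AM UTC on Sep 16.
Add 12 hours and 25 minutes leg 1 → 4:17 PM UTC.
Add 4 hours and 21 minutes layover in Vantage Point → 8:38 PM UTC.
Add 1 hour 46 minutes leg 2 → 10:24 PM UTC.
Add 1 hour 23 minutes layover in Cape Morrow → 11:47 PM UTC.
Add 1 hour and 50 minutes leg 3 → 1:37 AM UTC (Sep 17).
Tokyo is UTC+9:00, so local arrival = 1:37 AM + 9:00 = 10:37 AM on Sep 17.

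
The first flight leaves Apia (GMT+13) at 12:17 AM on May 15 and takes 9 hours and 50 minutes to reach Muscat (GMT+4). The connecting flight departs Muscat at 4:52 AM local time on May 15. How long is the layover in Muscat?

Convert departure to UTC: 12:17 AM − 13:00 = 11:17 AM UTC on May 14.
Add 9 hours and 50 minutes flight time → 9:07 PM UTC.
Muscat is UTC+4:00, so local arrival = 9:07 PM + 4:00 = 1:07 AM on May 15.
Layover = 4:52 AM − 1:07 AM = 3 hours 45 minutes.

3 hours 45 minutes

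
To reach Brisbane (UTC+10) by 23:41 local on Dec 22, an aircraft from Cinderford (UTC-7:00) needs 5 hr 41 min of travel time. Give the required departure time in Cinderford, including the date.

Target arrival in UTC: 23:41 − 10:00 = 13:41 on Dec 22.
Subtract 5 hours and 41 minutes → departure 08:00 UTC on Dec 22.
Cinderford is UTC−7:00: 08:00 − 7:00 = 01:00 on Dec 22.

01:00 on December 22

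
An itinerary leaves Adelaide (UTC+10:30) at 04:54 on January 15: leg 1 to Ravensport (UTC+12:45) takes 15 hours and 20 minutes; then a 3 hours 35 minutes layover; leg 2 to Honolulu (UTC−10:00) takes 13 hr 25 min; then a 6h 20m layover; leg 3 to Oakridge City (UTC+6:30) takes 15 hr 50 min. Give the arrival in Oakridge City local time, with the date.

07:24 on Jan 17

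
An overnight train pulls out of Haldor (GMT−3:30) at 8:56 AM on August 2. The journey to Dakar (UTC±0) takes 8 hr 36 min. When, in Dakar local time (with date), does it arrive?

9:02 PM on Aug 2

Dakar is 3:30 ahead of Haldor.
After 8 hours 36 minutes it is 5:32 PM in Haldor.
Shift by the zone difference: 5:32 PM + 3:30 = 9:02 PM on Aug 2 in Dakar.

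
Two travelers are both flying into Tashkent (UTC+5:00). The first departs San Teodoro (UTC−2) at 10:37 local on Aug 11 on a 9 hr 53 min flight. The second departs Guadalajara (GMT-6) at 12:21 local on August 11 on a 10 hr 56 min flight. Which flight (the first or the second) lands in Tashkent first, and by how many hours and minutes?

Flight 1 in UTC: 10:37 + 2:00 = 12:37 on Aug 11.
+9 hours and 53 minutes → arrive 22:30 UTC on Aug 11.
Flight 2 in UTC: 12:21 + 6:00 = 18:21 on Aug 11.
+10 hours 56 minutes → arrive 05:17 UTC on Aug 12.
Flight 1 lands earlier by 6 hours 47 minutes.

the first, by 6 hours 47 minutes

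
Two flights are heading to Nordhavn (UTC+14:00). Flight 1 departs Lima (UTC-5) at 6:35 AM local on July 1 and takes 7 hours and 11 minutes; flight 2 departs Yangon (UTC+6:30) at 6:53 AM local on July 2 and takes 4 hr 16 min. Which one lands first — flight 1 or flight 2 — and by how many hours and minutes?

the first, by 9 hours 53 minutes

Flight 1 in UTC: 6:35 AM + 5:00 = 11:35 AM on Jul 1.
+7 hours and 11 minutes → arrive 6:46 PM UTC on Jul 1.
Flight 2 in UTC: 6:53 AM − 6:30 = 12:23 AM on Jul 2.
+4 hours 16 minutes → arrive 4:39 AM UTC on Jul 2.
Flight 1 lands earlier by 9 hours 53 minutes.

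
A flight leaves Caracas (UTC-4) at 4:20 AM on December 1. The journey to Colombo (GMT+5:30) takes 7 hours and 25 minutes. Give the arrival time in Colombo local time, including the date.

Convert departure to UTC: 4:20 AM + 4:00 = 8:20 AM UTC on Dec 1.
Add 7 hours and 25 minutes travel time → 3:45 PM UTC.
Colombo is UTC+5:30, so local arrival = 3:45 PM + 5:30 = 9:15 PM on Dec 1.

9:15 PM on December 1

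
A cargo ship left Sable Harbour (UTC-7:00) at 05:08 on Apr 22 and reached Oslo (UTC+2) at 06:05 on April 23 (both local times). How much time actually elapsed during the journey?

Departure in UTC: 05:08 + 7:00 = 12:08 on Apr 22.
Arrival in UTC: 06:05 − 2:00 = 04:05 on Apr 23.
Elapsed = 04:05 − 12:08 (+1 day) = 15 hours 57 minutes.

15 hours 57 minutes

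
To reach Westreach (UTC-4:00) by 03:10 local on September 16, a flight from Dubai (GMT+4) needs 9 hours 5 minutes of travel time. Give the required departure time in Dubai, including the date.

Target arrival in UTC: 03:10 + 4:00 = 07:10 on Sep 16.
Subtract 9 hours 5 minutes → departure 22:05 UTC on Sep 15.
Dubai is UTC+4:00: 22:05 + 4:00 = 02:05 on Sep 16.

02:05 on September 16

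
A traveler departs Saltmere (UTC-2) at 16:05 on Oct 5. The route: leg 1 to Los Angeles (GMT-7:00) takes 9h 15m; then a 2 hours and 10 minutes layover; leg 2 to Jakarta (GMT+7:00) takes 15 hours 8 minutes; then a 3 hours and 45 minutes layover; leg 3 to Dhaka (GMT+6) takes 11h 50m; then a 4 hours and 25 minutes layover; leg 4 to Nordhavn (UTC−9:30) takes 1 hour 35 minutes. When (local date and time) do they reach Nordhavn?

Convert departure to UTC: 16:05 + 2:00 = 18:05 UTC on Oct 5.
Add 9 hours and 15 minutes leg 1 → 03:20 UTC (Oct 6).
Add 2 hours 10 minutes layover in Los Angeles → 05:30 UTC.
Add 15 hours 8 minutes leg 2 → 20:38 UTC.
Add 3 hours and 45 minutes layover in Jakarta → 00:23 UTC (Oct 7).
Add 11 hours 50 minutes leg 3 → 12:13 UTC.
Add 4 hours 25 minutes layover in Dhaka → 16:38 UTC.
Add 1 hour 35 minutes leg 4 → 18:13 UTC.
Nordhavn is UTC−9:30, so local arrival = 18:13 − 9:30 = 08:43 on Oct 7.

08:43 on October 7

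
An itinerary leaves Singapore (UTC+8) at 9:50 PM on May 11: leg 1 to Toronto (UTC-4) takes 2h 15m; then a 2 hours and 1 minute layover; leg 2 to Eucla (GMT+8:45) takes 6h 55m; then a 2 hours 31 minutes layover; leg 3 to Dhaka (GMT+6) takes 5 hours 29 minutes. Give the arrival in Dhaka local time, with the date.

Convert departure to UTC: 9:50 PM − 8:00 = 1:50 PM UTC on May 11.
Add 2 hours and 15 minutes leg 1 → 4:05 PM UTC.
Add 2 hours and 1 minute layover in Toronto → 6:06 PM UTC.
Add 6 hours 55 minutes leg 2 → 1:01 AM UTC (May 12).
Add 2 hours and 31 minutes layover in Eucla → 3:32 AM UTC.
Add 5 hours 29 minutes leg 3 → 9:01 AM UTC.
Dhaka is UTC+6:00, so local arrival = 9:01 AM + 6:00 = 3:01 PM on May 12.

3:01 PM on May 12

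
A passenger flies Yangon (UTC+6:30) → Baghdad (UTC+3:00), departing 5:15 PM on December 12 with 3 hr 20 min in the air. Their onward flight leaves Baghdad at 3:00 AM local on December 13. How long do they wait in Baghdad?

Convert departure to UTC: 5:15 PM − 6:30 = 10:45 AM UTC on Dec 12.
Add 3 hours 20 minutes flight time → 2:05 PM UTC.
Baghdad is UTC+3:00, so local arrival = 2:05 PM + 3:00 = 5:05 PM on Dec 12.
Layover = 3:00 AM − 5:05 PM (+1 day) = 9 hours 55 minutes.

9 hours 55 minutes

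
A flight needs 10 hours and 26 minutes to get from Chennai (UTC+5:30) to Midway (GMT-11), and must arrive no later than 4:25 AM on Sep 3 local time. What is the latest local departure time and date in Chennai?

10:29 AM on Sep 3

Target arrival in UTC: 4:25 AM + 11:00 = 3:25 PM on Sep 3.
Subtract 10 hours and 26 minutes → departure 4:59 AM UTC on Sep 3.
Chennai is UTC+5:30: 4:59 AM + 5:30 = 10:29 AM on Sep 3.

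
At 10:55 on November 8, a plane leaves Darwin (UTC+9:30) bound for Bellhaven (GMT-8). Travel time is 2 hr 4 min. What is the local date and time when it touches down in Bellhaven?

19:29 on Nov 7

Convert departure to UTC: 10:55 − 9:30 = 01:25 UTC on Nov 8.
Add 2 hours and 4 minutes travel time → 03:29 UTC.
Bellhaven is UTC−8:00, so local arrival = 03:29 − 8:00 = 19:29 on Nov 7.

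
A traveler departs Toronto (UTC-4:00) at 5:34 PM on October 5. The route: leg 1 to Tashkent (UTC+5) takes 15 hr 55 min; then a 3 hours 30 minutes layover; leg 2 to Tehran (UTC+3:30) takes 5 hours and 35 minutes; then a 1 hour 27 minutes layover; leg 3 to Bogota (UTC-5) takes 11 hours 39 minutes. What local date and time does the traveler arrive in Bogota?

6:40 AM on October 7

Convert departure to UTC: 5:34 PM + 4:00 = 9:34 PM UTC on Oct 5.
Add 15 hours 55 minutes leg 1 → 1:29 PM UTC (Oct 6).
Add 3 hours 30 minutes layover in Tashkent → 4:59 PM UTC.
Add 5 hours and 35 minutes leg 2 → 10:34 PM UTC.
Add 1 hour 27 minutes layover in Tehran → 12:01 AM UTC (Oct 7).
Add 11 hours 39 minutes leg 3 → 11:40 AM UTC.
Bogota is UTC−5:00, so local arrival = 11:40 AM − 5:00 = 6:40 AM on Oct 7.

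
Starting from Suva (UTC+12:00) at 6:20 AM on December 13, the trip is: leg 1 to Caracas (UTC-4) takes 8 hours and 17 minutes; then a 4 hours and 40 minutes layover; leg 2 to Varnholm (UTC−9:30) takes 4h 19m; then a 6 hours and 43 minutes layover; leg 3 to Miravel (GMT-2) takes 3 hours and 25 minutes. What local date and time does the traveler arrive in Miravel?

7:44 PM on December 13

Convert departure to UTC: 6:20 AM − 12:00 = 6:20 PM UTC on Dec 12.
Add 8 hours 17 minutes leg 1 → 2:37 AM UTC (Dec 13).
Add 4 hours 40 minutes layover in Caracas → 7:17 AM UTC.
Add 4 hours 19 minutes leg 2 → 11:36 AM UTC.
Add 6 hours 43 minutes layover in Varnholm → 6:19 PM UTC.
Add 3 hours and 25 minutes leg 3 → 9:44 PM UTC.
Miravel is UTC−2:00, so local arrival = 9:44 PM − 2:00 = 7:44 PM on Dec 13.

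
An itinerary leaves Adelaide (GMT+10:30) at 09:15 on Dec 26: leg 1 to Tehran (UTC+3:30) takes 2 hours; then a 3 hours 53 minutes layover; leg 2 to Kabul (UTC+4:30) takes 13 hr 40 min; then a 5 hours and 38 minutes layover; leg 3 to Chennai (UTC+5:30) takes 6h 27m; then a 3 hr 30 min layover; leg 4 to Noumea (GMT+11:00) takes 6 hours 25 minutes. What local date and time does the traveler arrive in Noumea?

Convert departure to UTC: 09:15 − 10:30 = 22:45 UTC on Dec 25.
Add 2 hours leg 1 → 00:45 UTC (Dec 26).
Add 3 hours 53 minutes layover in Tehran → 04:38 UTC.
Add 13 hours and 40 minutes leg 2 → 18:18 UTC.
Add 5 hours 38 minutes layover in Kabul → 23:56 UTC.
Add 6 hours and 27 minutes leg 3 → 06:23 UTC (Dec 27).
Add 3 hours 30 minutes layover in Chennai → 09:53 UTC.
Add 6 hours and 25 minutes leg 4 → 16:18 UTC.
Noumea is UTC+11:00, so local arrival = 16:18 + 11:00 = 03:18 on Dec 28.

03:18 on December 28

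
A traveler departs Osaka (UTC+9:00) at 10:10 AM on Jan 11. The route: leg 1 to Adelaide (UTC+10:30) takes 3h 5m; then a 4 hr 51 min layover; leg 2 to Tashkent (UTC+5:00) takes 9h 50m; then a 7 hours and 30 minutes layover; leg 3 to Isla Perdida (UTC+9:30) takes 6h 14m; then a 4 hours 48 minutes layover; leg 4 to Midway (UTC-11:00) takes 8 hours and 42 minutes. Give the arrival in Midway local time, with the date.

Convert departure to UTC: 10:10 AM − 9:00 = 1:10 AM UTC on Jan 11.
Add 3 hours and 5 minutes leg 1 → 4:15 AM UTC.
Add 4 hours 51 minutes layover in Adelaide → 9:06 AM UTC.
Add 9 hours and 50 minutes leg 2 → 6:56 PM UTC.
Add 7 hours and 30 minutes layover in Tashkent → 2:26 AM UTC (Jan 12).
Add 6 hours 14 minutes leg 3 → 8:40 AM UTC.
Add 4 hours 48 minutes layover in Isla Perdida → 1:28 PM UTC.
Add 8 hours and 42 minutes leg 4 → 10:10 PM UTC.
Midway is UTC−11:00, so local arrival = 10:10 PM − 11:00 = 11:10 AM on Jan 12.

11:10 AM on Jan 12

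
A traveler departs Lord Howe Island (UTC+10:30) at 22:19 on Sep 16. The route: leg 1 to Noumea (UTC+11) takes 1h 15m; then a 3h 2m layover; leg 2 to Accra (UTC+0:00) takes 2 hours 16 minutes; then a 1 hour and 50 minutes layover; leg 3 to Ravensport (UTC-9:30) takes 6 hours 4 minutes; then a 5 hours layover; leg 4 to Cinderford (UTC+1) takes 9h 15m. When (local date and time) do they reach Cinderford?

Convert departure to UTC: 22:19 − 10:30 = 11:49 UTC on Sep 16.
Add 1 hour and 15 minutes leg 1 → 13:04 UTC.
Add 3 hours and 2 minutes layover in Noumea → 16:06 UTC.
Add 2 hours 16 minutes leg 2 → 18:22 UTC.
Add 1 hour and 50 minutes layover in Accra → 20:12 UTC.
Add 6 hours 4 minutes leg 3 → 02:16 UTC (Sep 17).
Add 5 hours layover in Ravensport → 07:16 UTC.
Add 9 hours and 15 minutes leg 4 → 16:31 UTC.
Cinderford is UTC+1:00, so local arrival = 16:31 + 1:00 = 17:31 on Sep 17.

17:31 on September 17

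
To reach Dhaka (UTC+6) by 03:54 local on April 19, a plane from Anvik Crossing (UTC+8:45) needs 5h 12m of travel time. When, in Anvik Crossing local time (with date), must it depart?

Target arrival in UTC: 03:54 − 6:00 = 21:54 on Apr 18.
Subtract 5 hours and 12 minutes → departure 16:42 UTC on Apr 18.
Anvik Crossing is UTC+8:45: 16:42 + 8:45 = 01:27 on Apr 19.

01:27 on Apr 19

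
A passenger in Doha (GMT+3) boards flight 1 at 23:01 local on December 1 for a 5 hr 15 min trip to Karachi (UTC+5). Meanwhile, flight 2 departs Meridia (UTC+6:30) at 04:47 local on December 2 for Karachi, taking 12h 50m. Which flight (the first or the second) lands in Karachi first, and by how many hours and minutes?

the first, by 9 hours 51 minutes

Flight 1 in UTC: 23:01 − 3:00 = 20:01 on Dec 1.
+5 hours 15 minutes → arrive 01:16 UTC on Dec 2.
Flight 2 in UTC: 04:47 − 6:30 = 22:17 on Dec 1.
+12 hours and 50 minutes → arrive 11:07 UTC on Dec 2.
Flight 1 lands earlier by 9 hours 51 minutes.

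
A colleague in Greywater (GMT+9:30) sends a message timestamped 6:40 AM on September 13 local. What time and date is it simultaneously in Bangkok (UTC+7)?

4:10 AM on September 13

In UTC: 6:40 AM − 9:30 = 9:10 PM on Sep 12.
Bangkok is UTC+7:00: 9:10 PM + 7:00 = 4:10 AM on Sep 13.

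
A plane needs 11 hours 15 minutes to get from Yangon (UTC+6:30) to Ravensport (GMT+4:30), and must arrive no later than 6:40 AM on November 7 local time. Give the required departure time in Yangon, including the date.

9:25 PM on Nov 6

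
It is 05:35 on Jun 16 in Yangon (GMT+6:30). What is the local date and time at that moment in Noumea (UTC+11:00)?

10:05 on Jun 16

In UTC: 05:35 − 6:30 = 23:05 on Jun 15.
Noumea is UTC+11:00: 23:05 + 11:00 = 10:05 on Jun 16.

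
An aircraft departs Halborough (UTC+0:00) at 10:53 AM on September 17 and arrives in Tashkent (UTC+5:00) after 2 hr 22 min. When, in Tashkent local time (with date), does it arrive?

Tashkent is 5:00 ahead of Halborough.
After 2 hours and 22 minutes it is 1:15 PM in Halborough.
Shift by the zone difference: 1:15 PM + 5:00 = 6:15 PM on Sep 17 in Tashkent.

6:15 PM on September 17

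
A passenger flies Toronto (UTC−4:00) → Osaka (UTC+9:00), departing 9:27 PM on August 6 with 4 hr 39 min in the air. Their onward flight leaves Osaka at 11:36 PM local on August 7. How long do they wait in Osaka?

Convert departure to UTC: 9:27 PM + 4:00 = 1:27 AM UTC on Aug 7.
Add 4 hours and 39 minutes flight time → 6:06 AM UTC.
Osaka is UTC+9:00, so local arrival = 6:06 AM + 9:00 = 3:06 PM on Aug 7.
Layover = 11:36 PM − 3:06 PM = 8 hours 30 minutes.

8 hours 30 minutes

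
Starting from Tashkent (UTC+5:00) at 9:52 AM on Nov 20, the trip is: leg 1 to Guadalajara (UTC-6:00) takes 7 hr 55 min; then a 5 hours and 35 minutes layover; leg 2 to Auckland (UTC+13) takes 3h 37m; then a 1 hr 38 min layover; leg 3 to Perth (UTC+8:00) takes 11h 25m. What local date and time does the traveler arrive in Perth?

7:02 PM on November 21

Convert departure to UTC: 9:52 AM − 5:00 = 4:52 AM UTC on Nov 20.
Add 7 hours and 55 minutes leg 1 → 12:47 PM UTC.
Add 5 hours 35 minutes layover in Guadalajara → 6:22 PM UTC.
Add 3 hours and 37 minutes leg 2 → 9:59 PM UTC.
Add 1 hour 38 minutes layover in Auckland → 11:37 PM UTC.
Add 11 hours and 25 minutes leg 3 → 11:02 AM UTC (Nov 21).
Perth is UTC+8:00, so local arrival = 11:02 AM + 8:00 = 7:02 PM on Nov 21.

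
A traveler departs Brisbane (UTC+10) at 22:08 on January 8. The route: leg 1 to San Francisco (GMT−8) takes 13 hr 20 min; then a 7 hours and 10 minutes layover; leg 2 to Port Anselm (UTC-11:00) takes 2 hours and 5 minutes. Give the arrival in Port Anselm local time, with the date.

Convert departure to UTC: 22:08 − 10:00 = 12:08 UTC on Jan 8.
Add 13 hours 20 minutes leg 1 → 01:28 UTC (Jan 9).
Add 7 hours and 10 minutes layover in San Francisco → 08:38 UTC.
Add 2 hours 5 minutes leg 2 → 10:43 UTC.
Port Anselm is UTC−11:00, so local arrival = 10:43 − 11:00 = 23:43 on Jan 8.

23:43 on Jan 8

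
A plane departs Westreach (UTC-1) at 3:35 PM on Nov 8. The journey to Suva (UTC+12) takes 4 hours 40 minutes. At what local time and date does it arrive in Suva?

9:15 AM on November 9

Convert departure to UTC: 3:35 PM + 1:00 = 4:35 PM UTC on Nov 8.
Add 4 hours 40 minutes travel time → 9:15 PM UTC.
Suva is UTC+12:00, so local arrival = 9:15 PM + 12:00 = 9:15 AM on Nov 9.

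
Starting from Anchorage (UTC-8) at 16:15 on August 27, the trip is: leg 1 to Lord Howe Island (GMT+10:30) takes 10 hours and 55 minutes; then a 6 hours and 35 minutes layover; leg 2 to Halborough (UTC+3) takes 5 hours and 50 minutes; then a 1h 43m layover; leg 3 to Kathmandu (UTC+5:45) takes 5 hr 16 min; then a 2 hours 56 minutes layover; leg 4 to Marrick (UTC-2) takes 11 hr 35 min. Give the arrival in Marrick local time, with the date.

Convert departure to UTC: 16:15 + 8:00 = 00:15 UTC on Aug 28.
Add 10 hours 55 minutes leg 1 → 11:10 UTC.
Add 6 hours 35 minutes layover in Lord Howe Island → 17:45 UTC.
Add 5 hours and 50 minutes leg 2 → 23:35 UTC.
Add 1 hour 43 minutes layover in Halborough → 01:18 UTC (Aug 29).
Add 5 hours 16 minutes leg 3 → 06:34 UTC.
Add 2 hours 56 minutes layover in Kathmandu → 09:30 UTC.
Add 11 hours and 35 minutes leg 4 → 21:05 UTC.
Marrick is UTC−2:00, so local arrival = 21:05 − 2:00 = 19:05 on Aug 29.

19:05 on Aug 29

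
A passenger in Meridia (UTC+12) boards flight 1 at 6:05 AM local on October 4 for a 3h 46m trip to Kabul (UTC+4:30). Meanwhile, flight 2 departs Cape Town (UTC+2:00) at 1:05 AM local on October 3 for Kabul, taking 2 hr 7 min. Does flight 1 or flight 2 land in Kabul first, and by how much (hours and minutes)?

Flight 1 in UTC: 6:05 AM − 12:00 = 6:05 PM on Oct 3.
+3 hours and 46 minutes → arrive 9:51 PM UTC on Oct 3.
Flight 2 in UTC: 1:05 AM − 2:00 = 11:05 PM on Oct 2.
+2 hours 7 minutes → arrive 1:12 AM UTC on Oct 3.
Flight 2 lands earlier by 20 hours 39 minutes.

the second, by 20 hours 39 minutes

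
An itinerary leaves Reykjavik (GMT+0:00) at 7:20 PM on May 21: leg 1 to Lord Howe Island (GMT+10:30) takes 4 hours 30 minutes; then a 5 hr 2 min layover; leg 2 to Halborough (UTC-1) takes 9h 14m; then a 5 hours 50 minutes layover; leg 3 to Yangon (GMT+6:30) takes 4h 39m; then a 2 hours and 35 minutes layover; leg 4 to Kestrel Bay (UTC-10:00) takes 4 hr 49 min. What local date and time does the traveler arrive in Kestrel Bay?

9:59 PM on May 22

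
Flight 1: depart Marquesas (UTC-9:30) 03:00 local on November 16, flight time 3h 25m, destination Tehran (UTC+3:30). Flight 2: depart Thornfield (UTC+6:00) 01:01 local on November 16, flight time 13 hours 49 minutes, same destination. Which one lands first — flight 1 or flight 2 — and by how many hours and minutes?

the second, by 7 hours 5 minutes

Flight 1 in UTC: 03:00 + 9:30 = 12:30 on Nov 16.
+3 hours 25 minutes → arrive 15:55 UTC on Nov 16.
Flight 2 in UTC: 01:01 − 6:00 = 19:01 on Nov 15.
+13 hours 49 minutes → arrive 08:50 UTC on Nov 16.
Flight 2 lands earlier by 7 hours 5 minutes.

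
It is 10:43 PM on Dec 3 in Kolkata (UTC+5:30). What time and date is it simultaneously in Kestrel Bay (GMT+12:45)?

Kestrel Bay is 7:15 ahead of Kolkata.
Shift by the zone difference: 10:43 PM + 7:15 = 5:58 AM on Dec 4 in Kestrel Bay.

5:58 AM on Dec 4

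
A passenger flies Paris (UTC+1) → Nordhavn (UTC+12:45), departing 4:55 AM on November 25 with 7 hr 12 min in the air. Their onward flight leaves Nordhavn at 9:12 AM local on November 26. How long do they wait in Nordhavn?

9 hours 20 minutes

Convert departure to UTC: 4:55 AM − 1:00 = 3:55 AM UTC on Nov 25.
Add 7 hours and 12 minutes flight time → 11:07 AM UTC.
Nordhavn is UTC+12:45, so local arrival = 11:07 AM + 12:45 = 11:52 PM on Nov 25.
Layover = 9:12 AM − 11:52 PM (+1 day) = 9 hours 20 minutes.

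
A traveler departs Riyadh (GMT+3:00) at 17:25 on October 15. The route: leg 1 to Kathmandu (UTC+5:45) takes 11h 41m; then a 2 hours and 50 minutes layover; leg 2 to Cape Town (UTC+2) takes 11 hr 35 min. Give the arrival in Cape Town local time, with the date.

Convert departure to UTC: 17:25 − 3:00 = 14:25 UTC on Oct 15.
Add 11 hours and 41 minutes leg 1 → 02:06 UTC (Oct 16).
Add 2 hours and 50 minutes layover in Kathmandu → 04:56 UTC.
Add 11 hours and 35 minutes leg 2 → 16:31 UTC.
Cape Town is UTC+2:00, so local arrival = 16:31 + 2:00 = 18:31 on Oct 16.

18:31 on October 16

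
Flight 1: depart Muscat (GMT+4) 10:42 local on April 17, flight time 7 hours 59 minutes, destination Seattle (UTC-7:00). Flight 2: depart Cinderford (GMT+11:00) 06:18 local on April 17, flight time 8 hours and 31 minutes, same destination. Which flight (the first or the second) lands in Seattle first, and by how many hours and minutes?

Flight 1 in UTC: 10:42 − 4:00 = 06:42 on Apr 17.
+7 hours and 59 minutes → arrive 14:41 UTC on Apr 17.
Flight 2 in UTC: 06:18 − 11:00 = 19:18 on Apr 16.
+8 hours and 31 minutes → arrive 03:49 UTC on Apr 17.
Flight 2 lands earlier by 10 hours 52 minutes.

the second, by 10 hours 52 minutes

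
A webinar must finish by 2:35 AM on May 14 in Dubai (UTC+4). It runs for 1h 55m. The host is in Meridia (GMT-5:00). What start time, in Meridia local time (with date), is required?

Target end time in UTC: 2:35 AM − 4:00 = 10:35 PM on May 13.
Subtract 1 hour 55 minutes → start 8:40 PM UTC on May 13.
Meridia is UTC−5:00: 8:40 PM − 5:00 = 3:40 PM on May 13.

3:40 PM on May 13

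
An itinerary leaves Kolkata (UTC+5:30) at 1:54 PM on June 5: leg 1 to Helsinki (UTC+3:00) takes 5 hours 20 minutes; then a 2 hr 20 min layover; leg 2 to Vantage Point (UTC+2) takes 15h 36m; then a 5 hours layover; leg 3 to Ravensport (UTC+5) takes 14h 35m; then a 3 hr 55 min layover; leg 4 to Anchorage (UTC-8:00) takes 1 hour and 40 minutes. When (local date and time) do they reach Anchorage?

12:50 AM on June 7

Convert departure to UTC: 1:54 PM − 5:30 = 8:24 AM UTC on Jun 5.
Add 5 hours 20 minutes leg 1 → 1:44 PM UTC.
Add 2 hours and 20 minutes layover in Helsinki → 4:04 PM UTC.
Add 15 hours and 36 minutes leg 2 → 7:40 AM UTC (Jun 6).
Add 5 hours layover in Vantage Point → 12:40 PM UTC.
Add 14 hours and 35 minutes leg 3 → 3:15 AM UTC (Jun 7).
Add 3 hours 55 minutes layover in Ravensport → 7:10 AM UTC.
Add 1 hour 40 minutes leg 4 → 8:50 AM UTC.
Anchorage is UTC−8:00, so local arrival = 8:50 AM − 8:00 = 12:50 AM on Jun 7.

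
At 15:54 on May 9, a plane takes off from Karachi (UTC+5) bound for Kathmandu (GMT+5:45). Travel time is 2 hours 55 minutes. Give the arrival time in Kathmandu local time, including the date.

Convert departure to UTC: 15:54 − 5:00 = 10:54 UTC on May 9.
Add 2 hours and 55 minutes travel time → 13:49 UTC.
Kathmandu is UTC+5:45, so local arrival = 13:49 + 5:45 = 19:34 on May 9.

19:34 on May 9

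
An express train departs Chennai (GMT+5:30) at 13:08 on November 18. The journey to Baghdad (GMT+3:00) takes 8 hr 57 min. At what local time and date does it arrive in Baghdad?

Convert departure to UTC: 13:08 − 5:30 = 07:38 UTC on Nov 18.
Add 8 hours 57 minutes travel time → 16:35 UTC.
Baghdad is UTC+3:00, so local arrival = 16:35 + 3:00 = 19:35 on Nov 18.

19:35 on November 18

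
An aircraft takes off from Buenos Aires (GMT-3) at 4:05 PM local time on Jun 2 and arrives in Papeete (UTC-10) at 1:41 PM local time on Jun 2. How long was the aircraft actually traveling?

4 hours 36 minutes

Departure in UTC: 4:05 PM + 3:00 = 7:05 PM on Jun 2.
Arrival in UTC: 1:41 PM + 10:00 = 11:41 PM on Jun 2.
Elapsed = 11:41 PM − 7:05 PM = 4 hours 36 minutes.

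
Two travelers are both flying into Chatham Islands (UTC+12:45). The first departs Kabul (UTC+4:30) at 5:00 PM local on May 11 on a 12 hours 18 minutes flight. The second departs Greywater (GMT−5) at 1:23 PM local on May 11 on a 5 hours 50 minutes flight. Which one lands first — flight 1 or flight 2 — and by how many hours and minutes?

Flight 1 in UTC: 5:00 PM − 4:30 = 12:30 PM on May 11.
+12 hours and 18 minutes → arrive 12:48 AM UTC on May 12.
Flight 2 in UTC: 1:23 PM + 5:00 = 6:23 PM on May 11.
+5 hours 50 minutes → arrive 12:13 AM UTC on May 12.
Flight 2 lands earlier by 35 minutes.

the second, by 35 minutes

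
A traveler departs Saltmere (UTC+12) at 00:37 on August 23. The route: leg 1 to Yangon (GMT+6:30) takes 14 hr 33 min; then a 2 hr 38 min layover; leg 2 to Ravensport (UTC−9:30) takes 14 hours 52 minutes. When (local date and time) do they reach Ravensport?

Convert departure to UTC: 00:37 − 12:00 = 12:37 UTC on Aug 22.
Add 14 hours and 33 minutes leg 1 → 03:10 UTC (Aug 23).
Add 2 hours 38 minutes layover in Yangon → 05:48 UTC.
Add 14 hours and 52 minutes leg 2 → 20:40 UTC.
Ravensport is UTC−9:30, so local arrival = 20:40 − 9:30 = 11:10 on Aug 23.

11:10 on August 23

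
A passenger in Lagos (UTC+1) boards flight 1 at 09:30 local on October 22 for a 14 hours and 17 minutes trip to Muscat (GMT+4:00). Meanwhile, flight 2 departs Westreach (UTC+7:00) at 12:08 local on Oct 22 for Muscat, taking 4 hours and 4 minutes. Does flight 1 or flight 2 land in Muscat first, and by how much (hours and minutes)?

Flight 1 in UTC: 09:30 − 1:00 = 08:30 on Oct 22.
+14 hours 17 minutes → arrive 22:47 UTC on Oct 22.
Flight 2 in UTC: 12:08 − 7:00 = 05:08 on Oct 22.
+4 hours 4 minutes → arrive 09:12 UTC on Oct 22.
Flight 2 lands earlier by 13 hours 35 minutes.

the second, by 13 hours 35 minutes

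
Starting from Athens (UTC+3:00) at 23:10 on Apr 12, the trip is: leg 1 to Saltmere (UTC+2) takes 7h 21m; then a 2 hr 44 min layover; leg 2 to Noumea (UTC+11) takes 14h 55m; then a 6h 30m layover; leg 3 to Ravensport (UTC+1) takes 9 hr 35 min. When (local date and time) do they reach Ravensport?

14:15 on April 14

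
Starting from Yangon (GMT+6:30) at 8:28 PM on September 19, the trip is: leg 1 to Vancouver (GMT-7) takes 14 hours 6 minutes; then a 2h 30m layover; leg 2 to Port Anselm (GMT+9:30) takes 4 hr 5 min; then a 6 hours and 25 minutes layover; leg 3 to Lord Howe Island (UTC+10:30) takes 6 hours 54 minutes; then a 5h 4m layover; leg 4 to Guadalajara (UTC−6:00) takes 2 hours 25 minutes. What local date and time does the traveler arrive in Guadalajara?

1:27 AM on September 21

Convert departure to UTC: 8:28 PM − 6:30 = 1:58 PM UTC on Sep 19.
Add 14 hours 6 minutes leg 1 → 4:04 AM UTC (Sep 20).
Add 2 hours 30 minutes layover in Vancouver → 6:34 AM UTC.
Add 4 hours and 5 minutes leg 2 → 10:39 AM UTC.
Add 6 hours and 25 minutes layover in Port Anselm → 5:04 PM UTC.
Add 6 hours and 54 minutes leg 3 → 11:58 PM UTC.
Add 5 hours and 4 minutes layover in Lord Howe Island → 5:02 AM UTC (Sep 21).
Add 2 hours 25 minutes leg 4 → 7:27 AM UTC.
Guadalajara is UTC−6:00, so local arrival = 7:27 AM − 6:00 = 1:27 AM on Sep 21.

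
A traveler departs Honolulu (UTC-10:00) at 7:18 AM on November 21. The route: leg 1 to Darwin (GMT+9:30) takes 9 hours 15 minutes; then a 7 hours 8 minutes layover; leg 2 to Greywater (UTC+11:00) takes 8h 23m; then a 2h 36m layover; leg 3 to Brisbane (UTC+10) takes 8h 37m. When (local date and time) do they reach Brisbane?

Convert departure to UTC: 7:18 AM + 10:00 = 5:18 PM UTC on Nov 21.
Add 9 hours and 15 minutes leg 1 → 2:33 AM UTC (Nov 22).
Add 7 hours 8 minutes layover in Darwin → 9:41 AM UTC.
Add 8 hours 23 minutes leg 2 → 6:04 PM UTC.
Add 2 hours 36 minutes layover in Greywater → 8:40 PM UTC.
Add 8 hours 37 minutes leg 3 → 5:17 AM UTC (Nov 23).
Brisbane is UTC+10:00, so local arrival = 5:17 AM + 10:00 = 3:17 PM on Nov 23.

3:17 PM on November 23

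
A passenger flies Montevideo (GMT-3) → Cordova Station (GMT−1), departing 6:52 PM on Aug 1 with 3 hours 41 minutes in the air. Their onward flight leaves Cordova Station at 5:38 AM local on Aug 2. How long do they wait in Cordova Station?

5 hours 5 minutes

Convert departure to UTC: 6:52 PM + 3:00 = 9:52 PM UTC on Aug 1.
Add 3 hours 41 minutes flight time → 1:33 AM UTC (Aug 2).
Cordova Station is UTC−1:00, so local arrival = 1:33 AM − 1:00 = 12:33 AM on Aug 2.
Layover = 5:38 AM − 12:33 AM = 5 hours 5 minutes.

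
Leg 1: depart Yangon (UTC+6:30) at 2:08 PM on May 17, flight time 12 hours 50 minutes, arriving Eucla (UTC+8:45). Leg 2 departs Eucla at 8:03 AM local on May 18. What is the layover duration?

2 hours 50 minutes

Convert departure to UTC: 2:08 PM − 6:30 = 7:38 AM UTC on May 17.
Add 12 hours and 50 minutes flight time → 8:28 PM UTC.
Eucla is UTC+8:45, so local arrival = 8:28 PM + 8:45 = 5:13 AM on May 18.
Layover = 8:03 AM − 5:13 AM = 2 hours 50 minutes.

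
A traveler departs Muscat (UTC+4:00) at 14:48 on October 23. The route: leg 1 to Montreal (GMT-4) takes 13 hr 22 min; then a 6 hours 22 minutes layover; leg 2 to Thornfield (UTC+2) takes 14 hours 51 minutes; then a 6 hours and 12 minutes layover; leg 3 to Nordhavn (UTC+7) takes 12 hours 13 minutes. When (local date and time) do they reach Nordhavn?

Convert departure to UTC: 14:48 − 4:00 = 10:48 UTC on Oct 23.
Add 13 hours and 22 minutes leg 1 → 00:10 UTC (Oct 24).
Add 6 hours and 22 minutes layover in Montreal → 06:32 UTC.
Add 14 hours and 51 minutes leg 2 → 21:23 UTC.
Add 6 hours 12 minutes layover in Thornfield → 03:35 UTC (Oct 25).
Add 12 hours and 13 minutes leg 3 → 15:48 UTC.
Nordhavn is UTC+7:00, so local arrival = 15:48 + 7:00 = 22:48 on Oct 25.

22:48 on October 25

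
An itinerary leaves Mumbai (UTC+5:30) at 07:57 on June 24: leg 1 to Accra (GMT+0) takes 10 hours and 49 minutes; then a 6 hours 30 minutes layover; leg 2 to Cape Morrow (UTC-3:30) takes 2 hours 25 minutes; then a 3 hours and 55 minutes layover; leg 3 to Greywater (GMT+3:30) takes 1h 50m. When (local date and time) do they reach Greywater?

07:26 on Jun 25

Convert departure to UTC: 07:57 − 5:30 = 02:27 UTC on Jun 24.
Add 10 hours and 49 minutes leg 1 → 13:16 UTC.
Add 6 hours 30 minutes layover in Accra → 19:46 UTC.
Add 2 hours 25 minutes leg 2 → 22:11 UTC.
Add 3 hours and 55 minutes layover in Cape Morrow → 02:06 UTC (Jun 25).
Add 1 hour 50 minutes leg 3 → 03:56 UTC.
Greywater is UTC+3:30, so local arrival = 03:56 + 3:30 = 07:26 on Jun 25.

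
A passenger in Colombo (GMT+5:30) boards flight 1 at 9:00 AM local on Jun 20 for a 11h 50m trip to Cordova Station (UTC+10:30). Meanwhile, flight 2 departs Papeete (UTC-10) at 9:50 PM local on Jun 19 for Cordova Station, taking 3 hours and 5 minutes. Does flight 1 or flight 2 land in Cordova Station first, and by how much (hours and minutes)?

the second, by 4 hours 25 minutes

Flight 1 in UTC: 9:00 AM − 5:30 = 3:30 AM on Jun 20.
+11 hours and 50 minutes → arrive 3:20 PM UTC on Jun 20.
Flight 2 in UTC: 9:50 PM + 10:00 = 7:50 AM on Jun 20.
+3 hours 5 minutes → arrive 10:55 AM UTC on Jun 20.
Flight 2 lands earlier by 4 hours 25 minutes.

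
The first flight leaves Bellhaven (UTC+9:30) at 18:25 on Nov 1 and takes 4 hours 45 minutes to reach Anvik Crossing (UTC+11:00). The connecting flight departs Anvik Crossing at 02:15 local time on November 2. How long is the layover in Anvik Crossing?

1 hour 35 minutes

Convert departure to UTC: 18:25 − 9:30 = 08:55 UTC on Nov 1.
Add 4 hours 45 minutes flight time → 13:40 UTC.
Anvik Crossing is UTC+11:00, so local arrival = 13:40 + 11:00 = 00:40 on Nov 2.
Layover = 02:15 − 00:40 = 1 hour 35 minutes.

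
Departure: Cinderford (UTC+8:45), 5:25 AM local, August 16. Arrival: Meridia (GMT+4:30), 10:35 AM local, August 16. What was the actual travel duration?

Departure in UTC: 5:25 AM − 8:45 = 8:40 PM on Aug 15.
Arrival in UTC: 10:35 AM − 4:30 = 6:05 AM on Aug 16.
Elapsed = 6:05 AM − 8:40 PM (+1 day) = 9 hours 25 minutes.

9 hours 25 minutes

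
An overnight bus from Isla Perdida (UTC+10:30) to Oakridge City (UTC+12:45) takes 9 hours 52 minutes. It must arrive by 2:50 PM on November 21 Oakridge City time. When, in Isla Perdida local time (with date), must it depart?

Target arrival in UTC: 2:50 PM − 12:45 = 2:05 AM on Nov 21.
Subtract 9 hours and 52 minutes → departure 4:13 PM UTC on Nov 20.
Isla Perdida is UTC+10:30: 4:13 PM + 10:30 = 2:43 AM on Nov 21.

2:43 AM on November 21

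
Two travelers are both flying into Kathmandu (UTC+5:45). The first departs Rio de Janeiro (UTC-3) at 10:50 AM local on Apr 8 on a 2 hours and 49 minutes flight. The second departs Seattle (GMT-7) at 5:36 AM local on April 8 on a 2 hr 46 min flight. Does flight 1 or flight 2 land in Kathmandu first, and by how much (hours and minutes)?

Flight 1 in UTC: 10:50 AM + 3:00 = 1:50 PM on Apr 8.
+2 hours and 49 minutes → arrive 4:39 PM UTC on Apr 8.
Flight 2 in UTC: 5:36 AM + 7:00 = 12:36 PM on Apr 8.
+2 hours 46 minutes → arrive 3:22 PM UTC on Apr 8.
Flight 2 lands earlier by 1 hour 17 minutes.

the second, by 1 hour 17 minutes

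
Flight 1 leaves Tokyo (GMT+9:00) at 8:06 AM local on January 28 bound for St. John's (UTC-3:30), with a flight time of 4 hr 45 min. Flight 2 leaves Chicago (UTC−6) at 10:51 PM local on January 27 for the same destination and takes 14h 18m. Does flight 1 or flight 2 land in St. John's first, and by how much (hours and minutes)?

Flight 1 in UTC: 8:06 AM − 9:00 = 11:06 PM on Jan 27.
+4 hours and 45 minutes → arrive 3:51 AM UTC on Jan 28.
Flight 2 in UTC: 10:51 PM + 6:00 = 4:51 AM on Jan 28.
+14 hours and 18 minutes → arrive 7:09 PM UTC on Jan 28.
Flight 1 lands earlier by 15 hours 18 minutes.

the first, by 15 hours 18 minutes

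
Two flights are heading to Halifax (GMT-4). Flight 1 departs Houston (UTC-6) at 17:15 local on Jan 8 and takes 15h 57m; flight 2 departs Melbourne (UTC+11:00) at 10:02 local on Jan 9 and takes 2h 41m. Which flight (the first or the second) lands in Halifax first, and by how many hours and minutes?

Flight 1 in UTC: 17:15 + 6:00 = 23:15 on Jan 8.
+15 hours and 57 minutes → arrive 15:12 UTC on Jan 9.
Flight 2 in UTC: 10:02 − 11:00 = 23:02 on Jan 8.
+2 hours 41 minutes → arrive 01:43 UTC on Jan 9.
Flight 2 lands earlier by 13 hours 29 minutes.

the second, by 13 hours 29 minutes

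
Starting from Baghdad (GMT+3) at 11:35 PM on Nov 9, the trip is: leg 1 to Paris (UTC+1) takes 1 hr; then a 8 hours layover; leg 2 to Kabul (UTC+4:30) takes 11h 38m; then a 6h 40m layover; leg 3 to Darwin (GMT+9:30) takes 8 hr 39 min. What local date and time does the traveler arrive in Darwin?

6:02 PM on Nov 11

Convert departure to UTC: 11:35 PM − 3:00 = 8:35 PM UTC on Nov 9.
Add 1 hour leg 1 → 9:35 PM UTC.
Add 8 hours layover in Paris → 5:35 AM UTC (Nov 10).
Add 11 hours and 38 minutes leg 2 → 5:13 PM UTC.
Add 6 hours and 40 minutes layover in Kabul → 11:53 PM UTC.
Add 8 hours 39 minutes leg 3 → 8:32 AM UTC (Nov 11).
Darwin is UTC+9:30, so local arrival = 8:32 AM + 9:30 = 6:02 PM on Nov 11.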